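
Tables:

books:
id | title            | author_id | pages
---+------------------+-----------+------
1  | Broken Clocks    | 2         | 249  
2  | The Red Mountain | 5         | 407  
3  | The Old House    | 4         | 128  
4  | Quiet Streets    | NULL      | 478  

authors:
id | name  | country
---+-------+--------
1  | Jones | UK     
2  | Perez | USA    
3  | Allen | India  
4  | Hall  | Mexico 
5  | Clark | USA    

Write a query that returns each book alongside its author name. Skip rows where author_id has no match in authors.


INNER JOIN keeps only books rows whose author_id matches an id in authors. Walk through each book:
  - book 1 (Broken Clocks): author_id=2 -> matches Perez
  - book 2 (The Red Mountain): author_id=5 -> matches Clark
  - book 3 (The Old House): author_id=4 -> matches Hall
  - book 4 (Quiet Streets): author_id=NULL, no match -> dropped
So 1 of 4 rows is dropped.

SQL:
SELECT a.title, b.name AS author
FROM books a
INNER JOIN authors b ON a.author_id = b.id

Result:
title            | author
-----------------+-------
Broken Clocks    | Perez 
The Red Mountain | Clark 
The Old House    | Hall  


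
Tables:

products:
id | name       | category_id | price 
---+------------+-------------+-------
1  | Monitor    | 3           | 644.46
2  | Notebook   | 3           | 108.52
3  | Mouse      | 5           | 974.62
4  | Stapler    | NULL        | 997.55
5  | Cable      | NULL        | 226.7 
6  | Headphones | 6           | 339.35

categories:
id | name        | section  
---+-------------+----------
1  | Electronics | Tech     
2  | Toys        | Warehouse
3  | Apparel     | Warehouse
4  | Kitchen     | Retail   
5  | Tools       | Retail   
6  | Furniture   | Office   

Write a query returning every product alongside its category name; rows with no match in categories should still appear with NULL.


LEFT JOIN keeps every row from products (the left table); where category_id has no match in categories, the category columns become NULL. Walk through each product:
  - product 1 (Monitor): category_id=3 -> matches Apparel
  - product 2 (Notebook): category_id=3 -> matches Apparel
  - product 3 (Mouse): category_id=5 -> matches Tools
  - product 4 (Stapler): category_id=NULL, no match -> kept with NULL
  - product 5 (Cable): category_id=NULL, no match -> kept with NULL
  - product 6 (Headphones): category_id=6 -> matches Furniture
All 6 rows appear; 2 have NULL category.

SQL:
SELECT a.name, b.name AS category
FROM products a
LEFT JOIN categories b ON a.category_id = b.id

Result:
name       | category 
-----------+----------
Monitor    | Apparel  
Notebook   | Apparel  
Mouse      | Tools    
Stapler    | NULL     
Cable      | NULL     
Headphones | Furniture


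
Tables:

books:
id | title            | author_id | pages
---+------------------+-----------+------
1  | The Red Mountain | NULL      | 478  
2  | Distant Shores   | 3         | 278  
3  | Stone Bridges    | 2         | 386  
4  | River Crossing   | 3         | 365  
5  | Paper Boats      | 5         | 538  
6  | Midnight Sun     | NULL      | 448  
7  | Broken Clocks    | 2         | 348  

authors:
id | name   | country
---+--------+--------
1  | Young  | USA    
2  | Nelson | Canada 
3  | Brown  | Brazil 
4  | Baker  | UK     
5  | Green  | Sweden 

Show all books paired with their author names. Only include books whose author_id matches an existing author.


INNER JOIN keeps only books rows whose author_id matches an id in authors. Walk through each book:
  - book 1 (The Red Mountain): author_id=NULL, no match -> dropped
  - book 2 (Distant Shores): author_id=3 -> matches Brown
  - book 3 (Stone Bridges): author_id=2 -> matches Nelson
  - book 4 (River Crossing): author_id=3 -> matches Brown
  - book 5 (Paper Boats): author_id=5 -> matches Green
  - book 6 (Midnight Sun): author_id=NULL, no match -> dropped
  - book 7 (Broken Clocks): author_id=2 -> matches Nelson
So 2 of 7 rows are dropped.

SQL:
SELECT a.title, b.name AS author
FROM books a
INNER JOIN authors b ON a.author_id = b.id

Result:
title          | author
---------------+-------
Distant Shores | Brown 
Stone Bridges  | Nelson
River Crossing | Brown 
Paper Boats    | Green 
Broken Clocks  | Nelson


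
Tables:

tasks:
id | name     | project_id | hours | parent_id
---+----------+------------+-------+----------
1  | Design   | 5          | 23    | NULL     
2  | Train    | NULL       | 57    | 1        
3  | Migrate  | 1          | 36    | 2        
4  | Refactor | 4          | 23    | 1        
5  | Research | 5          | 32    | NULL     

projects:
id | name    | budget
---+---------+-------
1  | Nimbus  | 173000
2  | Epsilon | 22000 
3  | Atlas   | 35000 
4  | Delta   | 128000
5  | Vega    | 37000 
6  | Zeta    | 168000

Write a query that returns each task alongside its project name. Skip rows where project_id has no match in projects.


INNER JOIN keeps only tasks rows whose project_id matches an id in projects. Walk through each task:
  - task 1 (Design): project_id=5 -> matches Vega
  - task 2 (Train): project_id=NULL, no match -> dropped
  - task 3 (Migrate): project_id=1 -> matches Nimbus
  - task 4 (Refactor): project_id=4 -> matches Delta
  - task 5 (Research): project_id=5 -> matches Vega
So 1 of 5 rows is dropped.

SQL:
SELECT a.name, b.name AS project
FROM tasks a
INNER JOIN projects b ON a.project_id = b.id

Result:
name     | project
---------+--------
Design   | Vega   
Migrate  | Nimbus 
Refactor | Delta  
Research | Vega   


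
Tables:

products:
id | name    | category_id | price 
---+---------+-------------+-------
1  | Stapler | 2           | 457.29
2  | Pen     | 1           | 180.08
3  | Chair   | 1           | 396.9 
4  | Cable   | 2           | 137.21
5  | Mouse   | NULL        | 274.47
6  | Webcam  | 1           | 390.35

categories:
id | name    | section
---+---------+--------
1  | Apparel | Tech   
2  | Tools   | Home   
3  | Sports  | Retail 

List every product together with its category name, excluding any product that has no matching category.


INNER JOIN keeps only products rows whose category_id matches an id in categories. Walk through each product:
  - product 1 (Stapler): category_id=2 -> matches Tools
  - product 2 (Pen): category_id=1 -> matches Apparel
  - product 3 (Chair): category_id=1 -> matches Apparel
  - product 4 (Cable): category_id=2 -> matches Tools
  - product 5 (Mouse): category_id=NULL, no match -> dropped
  - product 6 (Webcam): category_id=1 -> matches Apparel
So 1 of 6 rows is dropped.

SQL:
SELECT a.name, b.name AS category
FROM products a
INNER JOIN categories b ON a.category_id = b.id

Result:
name    | category
--------+---------
Stapler | Tools   
Pen     | Apparel 
Chair   | Apparel 
Cable   | Tools   
Webcam  | Apparel 


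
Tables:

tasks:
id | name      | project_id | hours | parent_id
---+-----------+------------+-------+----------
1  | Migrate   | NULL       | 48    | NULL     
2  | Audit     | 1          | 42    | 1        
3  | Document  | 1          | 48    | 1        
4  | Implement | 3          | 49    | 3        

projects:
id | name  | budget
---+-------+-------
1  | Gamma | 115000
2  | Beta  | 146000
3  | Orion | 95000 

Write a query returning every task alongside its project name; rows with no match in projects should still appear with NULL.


LEFT JOIN keeps every row from tasks (the left table); where project_id has no match in projects, the project columns become NULL. Walk through each task:
  - task 1 (Migrate): project_id=NULL, no match -> kept with NULL
  - task 2 (Audit): project_id=1 -> matches Gamma
  - task 3 (Document): project_id=1 -> matches Gamma
  - task 4 (Implement): project_id=3 -> matches Orion
All 4 rows appear; 1 has NULL project.

SQL:
SELECT a.name, b.name AS project
FROM tasks a
LEFT JOIN projects b ON a.project_id = b.id

Result:
name      | project
----------+--------
Migrate   | NULL   
Audit     | Gamma  
Document  | Gamma  
Implement | Orion  


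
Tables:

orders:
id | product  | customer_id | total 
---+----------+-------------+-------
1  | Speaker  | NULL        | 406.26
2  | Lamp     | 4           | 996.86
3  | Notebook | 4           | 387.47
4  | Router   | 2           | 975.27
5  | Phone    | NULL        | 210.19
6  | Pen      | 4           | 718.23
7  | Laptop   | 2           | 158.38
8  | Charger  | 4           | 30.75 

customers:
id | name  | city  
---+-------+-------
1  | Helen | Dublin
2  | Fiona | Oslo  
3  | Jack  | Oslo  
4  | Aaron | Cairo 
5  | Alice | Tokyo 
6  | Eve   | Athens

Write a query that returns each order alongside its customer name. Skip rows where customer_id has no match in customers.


INNER JOIN keeps only orders rows whose customer_id matches an id in customers. Walk through each order:
  - order 1 (Speaker): customer_id=NULL, no match -> dropped
  - order 2 (Lamp): customer_id=4 -> matches Aaron
  - order 3 (Notebook): customer_id=4 -> matches Aaron
  - order 4 (Router): customer_id=2 -> matches Fiona
  - order 5 (Phone): customer_id=NULL, no match -> dropped
  - order 6 (Pen): customer_id=4 -> matches Aaron
  - order 7 (Laptop): customer_id=2 -> matches Fiona
  - order 8 (Charger): customer_id=4 -> matches Aaron
So 2 of 8 rows are dropped.

SQL:
SELECT a.product, b.name AS customer
FROM orders a
INNER JOIN customers b ON a.customer_id = b.id

Result:
product  | customer
---------+---------
Lamp     | Aaron   
Notebook | Aaron   
Router   | Fiona   
Pen      | Aaron   
Laptop   | Fiona   
Charger  | Aaron   


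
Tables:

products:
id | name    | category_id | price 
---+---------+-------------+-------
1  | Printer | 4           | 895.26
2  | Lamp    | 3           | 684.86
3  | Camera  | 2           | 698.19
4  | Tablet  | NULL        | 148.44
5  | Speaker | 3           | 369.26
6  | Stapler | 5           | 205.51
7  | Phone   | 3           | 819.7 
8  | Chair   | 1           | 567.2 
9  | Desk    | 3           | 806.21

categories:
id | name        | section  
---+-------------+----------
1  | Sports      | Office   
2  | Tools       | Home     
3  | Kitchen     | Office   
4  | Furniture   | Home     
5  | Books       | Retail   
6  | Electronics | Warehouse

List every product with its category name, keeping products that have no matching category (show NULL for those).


LEFT JOIN keeps every row from products (the left table); where category_id has no match in categories, the category columns become NULL. Walk through each product:
  - product 1 (Printer): category_id=4 -> matches Furniture
  - product 2 (Lamp): category_id=3 -> matches Kitchen
  - product 3 (Camera): category_id=2 -> matches Tools
  - product 4 (Tablet): category_id=NULL, no match -> kept with NULL
  - product 5 (Speaker): category_id=3 -> matches Kitchen
  - product 6 (Stapler): category_id=5 -> matches Books
  - product 7 (Phone): category_id=3 -> matches Kitchen
  - product 8 (Chair): category_id=1 -> matches Sports
  - product 9 (Desk): category_id=3 -> matches Kitchen
All 9 rows appear; 1 has NULL category.

SQL:
SELECT a.name, b.name AS category
FROM products a
LEFT JOIN categories b ON a.category_id = b.id

Result:
name    | category 
--------+----------
Printer | Furniture
Lamp    | Kitchen  
Camera  | Tools    
Tablet  | NULL     
Speaker | Kitchen  
Stapler | Books    
Phone   | Kitchen  
Chair   | Sports   
Desk    | Kitchen  


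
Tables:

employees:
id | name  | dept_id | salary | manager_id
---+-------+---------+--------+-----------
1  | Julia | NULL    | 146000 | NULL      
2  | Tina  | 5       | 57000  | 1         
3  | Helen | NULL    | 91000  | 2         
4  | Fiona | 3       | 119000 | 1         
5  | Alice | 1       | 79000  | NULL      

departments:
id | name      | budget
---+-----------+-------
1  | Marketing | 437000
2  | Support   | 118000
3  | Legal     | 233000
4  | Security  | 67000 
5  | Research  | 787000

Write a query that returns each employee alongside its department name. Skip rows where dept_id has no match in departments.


INNER JOIN keeps only employees rows whose dept_id matches an id in departments. Walk through each employee:
  - employee 1 (Julia): dept_id=NULL, no match -> dropped
  - employee 2 (Tina): dept_id=5 -> matches Research
  - employee 3 (Helen): dept_id=NULL, no match -> dropped
  - employee 4 (Fiona): dept_id=3 -> matches Legal
  - employee 5 (Alice): dept_id=1 -> matches Marketing
So 2 of 5 rows are dropped.

SQL:
SELECT a.name, b.name AS department
FROM employees a
INNER JOIN departments b ON a.dept_id = b.id

Result:
name  | department
------+-----------
Tina  | Research  
Fiona | Legal     
Alice | Marketing 


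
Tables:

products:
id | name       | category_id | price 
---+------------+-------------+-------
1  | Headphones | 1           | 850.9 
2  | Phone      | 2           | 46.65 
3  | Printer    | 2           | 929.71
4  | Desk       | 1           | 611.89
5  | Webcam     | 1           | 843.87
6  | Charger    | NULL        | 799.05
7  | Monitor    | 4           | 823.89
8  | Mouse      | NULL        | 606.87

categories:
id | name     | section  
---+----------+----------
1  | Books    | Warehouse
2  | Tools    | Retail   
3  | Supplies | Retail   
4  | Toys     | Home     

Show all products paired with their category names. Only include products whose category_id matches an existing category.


INNER JOIN keeps only products rows whose category_id matches an id in categories. Walk through each product:
  - product 1 (Headphones): category_id=1 -> matches Books
  - product 2 (Phone): category_id=2 -> matches Tools
  - product 3 (Printer): category_id=2 -> matches Tools
  - product 4 (Desk): category_id=1 -> matches Books
  - product 5 (Webcam): category_id=1 -> matches Books
  - product 6 (Charger): category_id=NULL, no match -> dropped
  - product 7 (Monitor): category_id=4 -> matches Toys
  - product 8 (Mouse): category_id=NULL, no match -> dropped
So 2 of 8 rows are dropped.

SQL:
SELECT a.name, b.name AS category
FROM products a
INNER JOIN categories b ON a.category_id = b.id

Result:
name       | category
-----------+---------
Headphones | Books   
Phone      | Tools   
Printer    | Tools   
Desk       | Books   
Webcam     | Books   
Monitor    | Toys    


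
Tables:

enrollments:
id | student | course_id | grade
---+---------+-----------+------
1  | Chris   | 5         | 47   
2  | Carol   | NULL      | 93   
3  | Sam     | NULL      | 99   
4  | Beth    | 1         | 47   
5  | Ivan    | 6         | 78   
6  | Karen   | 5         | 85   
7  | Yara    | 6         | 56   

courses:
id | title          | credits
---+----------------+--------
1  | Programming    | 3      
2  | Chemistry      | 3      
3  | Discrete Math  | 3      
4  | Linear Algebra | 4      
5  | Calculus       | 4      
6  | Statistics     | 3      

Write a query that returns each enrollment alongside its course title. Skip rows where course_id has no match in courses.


INNER JOIN keeps only enrollments rows whose course_id matches an id in courses. Walk through each enrollment:
  - enrollment 1 (Chris): course_id=5 -> matches Calculus
  - enrollment 2 (Carol): course_id=NULL, no match -> dropped
  - enrollment 3 (Sam): course_id=NULL, no match -> dropped
  - enrollment 4 (Beth): course_id=1 -> matches Programming
  - enrollment 5 (Ivan): course_id=6 -> matches Statistics
  - enrollment 6 (Karen): course_id=5 -> matches Calculus
  - enrollment 7 (Yara): course_id=6 -> matches Statistics
So 2 of 7 rows are dropped.

SQL:
SELECT a.student, b.title AS course
FROM enrollments a
INNER JOIN courses b ON a.course_id = b.id

Result:
student | course     
--------+------------
Chris   | Calculus   
Beth    | Programming
Ivan    | Statistics 
Karen   | Calculus   
Yara    | Statistics 


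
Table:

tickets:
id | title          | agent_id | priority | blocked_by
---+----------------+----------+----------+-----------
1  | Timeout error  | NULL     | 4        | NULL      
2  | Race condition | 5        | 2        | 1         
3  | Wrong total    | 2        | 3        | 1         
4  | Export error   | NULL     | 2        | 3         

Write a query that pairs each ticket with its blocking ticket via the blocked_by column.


This is a self-join: tickets is joined to a second copy of itself, matching each row's blocked_by to another row's id. Use LEFT JOIN so rows with blocked_by=NULL are kept.
  - ticket 1 (Timeout error): blocked_by=NULL -> NULL
  - ticket 2 (Race condition): blocked_by=1 -> Timeout error
  - ticket 3 (Wrong total): blocked_by=1 -> Timeout error
  - ticket 4 (Export error): blocked_by=3 -> Wrong total

SQL:
SELECT a.title AS item, b.title AS blocked_by
FROM tickets a
LEFT JOIN tickets b ON a.blocked_by = b.id

Result:
item           | blocked_by   
---------------+--------------
Timeout error  | NULL         
Race condition | Timeout error
Wrong total    | Timeout error
Export error   | Wrong total  


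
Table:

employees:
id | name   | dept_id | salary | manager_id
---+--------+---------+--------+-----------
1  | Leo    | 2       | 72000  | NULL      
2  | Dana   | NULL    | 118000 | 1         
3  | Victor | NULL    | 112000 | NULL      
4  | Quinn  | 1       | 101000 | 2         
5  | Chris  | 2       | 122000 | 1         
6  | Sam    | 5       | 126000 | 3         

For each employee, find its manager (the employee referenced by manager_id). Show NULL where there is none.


This is a self-join: employees is joined to a second copy of itself, matching each row's manager_id to another row's id. Use LEFT JOIN so rows with manager_id=NULL are kept.
  - employee 1 (Leo): manager_id=NULL -> NULL
  - employee 2 (Dana): manager_id=1 -> Leo
  - employee 3 (Victor): manager_id=NULL -> NULL
  - employee 4 (Quinn): manager_id=2 -> Dana
  - employee 5 (Chris): manager_id=1 -> Leo
  - employee 6 (Sam): manager_id=3 -> Victor

SQL:
SELECT a.name AS item, b.name AS manager
FROM employees a
LEFT JOIN employees b ON a.manager_id = b.id

Result:
item   | manager
-------+--------
Leo    | NULL   
Dana   | Leo    
Victor | NULL   
Quinn  | Dana   
Chris  | Leo    
Sam    | Victor 


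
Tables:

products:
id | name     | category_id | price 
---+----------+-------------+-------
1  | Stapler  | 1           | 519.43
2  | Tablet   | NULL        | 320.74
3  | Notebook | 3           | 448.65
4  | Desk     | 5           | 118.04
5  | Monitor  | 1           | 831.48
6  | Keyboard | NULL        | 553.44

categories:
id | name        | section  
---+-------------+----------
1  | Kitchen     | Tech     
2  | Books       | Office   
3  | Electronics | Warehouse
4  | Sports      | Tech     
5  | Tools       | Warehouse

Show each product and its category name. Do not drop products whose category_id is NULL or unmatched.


LEFT JOIN keeps every row from products (the left table); where category_id has no match in categories, the category columns become NULL. Walk through each product:
  - product 1 (Stapler): category_id=1 -> matches Kitchen
  - product 2 (Tablet): category_id=NULL, no match -> kept with NULL
  - product 3 (Notebook): category_id=3 -> matches Electronics
  - product 4 (Desk): category_id=5 -> matches Tools
  - product 5 (Monitor): category_id=1 -> matches Kitchen
  - product 6 (Keyboard): category_id=NULL, no match -> kept with NULL
All 6 rows appear; 2 have NULL category.

SQL:
SELECT a.name, b.name AS category
FROM products a
LEFT JOIN categories b ON a.category_id = b.id

Result:
name     | category   
---------+------------
Stapler  | Kitchen    
Tablet   | NULL       
Notebook | Electronics
Desk     | Tools      
Monitor  | Kitchen    
Keyboard | NULL       


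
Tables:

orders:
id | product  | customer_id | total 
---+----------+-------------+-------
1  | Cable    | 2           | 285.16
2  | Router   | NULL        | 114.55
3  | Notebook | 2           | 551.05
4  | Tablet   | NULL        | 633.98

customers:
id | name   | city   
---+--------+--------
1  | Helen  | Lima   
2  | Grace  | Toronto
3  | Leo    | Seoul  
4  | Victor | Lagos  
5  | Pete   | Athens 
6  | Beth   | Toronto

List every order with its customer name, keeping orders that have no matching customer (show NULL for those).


LEFT JOIN keeps every row from orders (the left table); where customer_id has no match in customers, the customer columns become NULL. Walk through each order:
  - order 1 (Cable): customer_id=2 -> matches Grace
  - order 2 (Router): customer_id=NULL, no match -> kept with NULL
  - order 3 (Notebook): customer_id=2 -> matches Grace
  - order 4 (Tablet): customer_id=NULL, no match -> kept with NULL
All 4 rows appear; 2 have NULL customer.

SQL:
SELECT a.product, b.name AS customer
FROM orders a
LEFT JOIN customers b ON a.customer_id = b.id

Result:
product  | customer
---------+---------
Cable    | Grace   
Router   | NULL    
Notebook | Grace   
Tablet   | NULL    


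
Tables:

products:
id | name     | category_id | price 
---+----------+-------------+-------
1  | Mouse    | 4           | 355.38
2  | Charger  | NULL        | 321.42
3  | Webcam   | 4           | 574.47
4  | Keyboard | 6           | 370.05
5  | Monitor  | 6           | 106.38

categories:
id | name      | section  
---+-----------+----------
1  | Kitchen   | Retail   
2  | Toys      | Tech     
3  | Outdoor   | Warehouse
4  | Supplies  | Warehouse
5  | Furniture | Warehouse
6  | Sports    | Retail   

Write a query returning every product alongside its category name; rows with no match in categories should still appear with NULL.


LEFT JOIN keeps every row from products (the left table); where category_id has no match in categories, the category columns become NULL. Walk through each product:
  - product 1 (Mouse): category_id=4 -> matches Supplies
  - product 2 (Charger): category_id=NULL, no match -> kept with NULL
  - product 3 (Webcam): category_id=4 -> matches Supplies
  - product 4 (Keyboard): category_id=6 -> matches Sports
  - product 5 (Monitor): category_id=6 -> matches Sports
All 5 rows appear; 1 has NULL category.

SQL:
SELECT a.name, b.name AS category
FROM products a
LEFT JOIN categories b ON a.category_id = b.id

Result:
name     | category
---------+---------
Mouse    | Supplies
Charger  | NULL    
Webcam   | Supplies
Keyboard | Sports  
Monitor  | Sports  


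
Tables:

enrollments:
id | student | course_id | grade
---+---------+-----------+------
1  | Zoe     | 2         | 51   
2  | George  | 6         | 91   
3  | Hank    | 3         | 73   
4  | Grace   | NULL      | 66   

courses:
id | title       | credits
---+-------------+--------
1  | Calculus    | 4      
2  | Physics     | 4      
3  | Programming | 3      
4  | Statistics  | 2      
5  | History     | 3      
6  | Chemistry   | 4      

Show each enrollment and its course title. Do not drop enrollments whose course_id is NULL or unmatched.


LEFT JOIN keeps every row from enrollments (the left table); where course_id has no match in courses, the course columns become NULL. Walk through each enrollment:
  - enrollment 1 (Zoe): course_id=2 -> matches Physics
  - enrollment 2 (George): course_id=6 -> matches Chemistry
  - enrollment 3 (Hank): course_id=3 -> matches Programming
  - enrollment 4 (Grace): course_id=NULL, no match -> kept with NULL
All 4 rows appear; 1 has NULL course.

SQL:
SELECT a.student, b.title AS course
FROM enrollments a
LEFT JOIN courses b ON a.course_id = b.id

Result:
student | course     
--------+------------
Zoe     | Physics    
George  | Chemistry  
Hank    | Programming
Grace   | NULL       


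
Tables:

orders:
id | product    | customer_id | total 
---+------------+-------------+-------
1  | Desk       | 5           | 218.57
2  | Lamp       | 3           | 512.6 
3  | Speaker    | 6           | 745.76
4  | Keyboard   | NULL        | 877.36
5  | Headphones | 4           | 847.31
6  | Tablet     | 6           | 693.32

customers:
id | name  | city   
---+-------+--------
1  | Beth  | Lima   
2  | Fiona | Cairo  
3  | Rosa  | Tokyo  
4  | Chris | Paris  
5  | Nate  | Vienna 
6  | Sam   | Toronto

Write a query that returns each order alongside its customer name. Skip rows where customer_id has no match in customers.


INNER JOIN keeps only orders rows whose customer_id matches an id in customers. Walk through each order:
  - order 1 (Desk): customer_id=5 -> matches Nate
  - order 2 (Lamp): customer_id=3 -> matches Rosa
  - order 3 (Speaker): customer_id=6 -> matches Sam
  - order 4 (Keyboard): customer_id=NULL, no match -> dropped
  - order 5 (Headphones): customer_id=4 -> matches Chris
  - order 6 (Tablet): customer_id=6 -> matches Sam
So 1 of 6 rows is dropped.

SQL:
SELECT a.product, b.name AS customer
FROM orders a
INNER JOIN customers b ON a.customer_id = b.id

Result:
product    | customer
-----------+---------
Desk       | Nate    
Lamp       | Rosa    
Speaker    | Sam     
Headphones | Chris   
Tablet     | Sam     


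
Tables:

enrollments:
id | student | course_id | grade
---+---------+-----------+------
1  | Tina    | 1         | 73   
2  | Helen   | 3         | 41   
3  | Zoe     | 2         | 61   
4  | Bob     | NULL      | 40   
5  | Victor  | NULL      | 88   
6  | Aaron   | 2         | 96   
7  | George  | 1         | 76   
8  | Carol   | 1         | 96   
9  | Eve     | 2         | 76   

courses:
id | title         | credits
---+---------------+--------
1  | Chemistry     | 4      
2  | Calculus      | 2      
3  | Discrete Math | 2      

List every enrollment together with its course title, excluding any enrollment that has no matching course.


INNER JOIN keeps only enrollments rows whose course_id matches an id in courses. Walk through each enrollment:
  - enrollment 1 (Tina): course_id=1 -> matches Chemistry
  - enrollment 2 (Helen): course_id=3 -> matches Discrete Math
  - enrollment 3 (Zoe): course_id=2 -> matches Calculus
  - enrollment 4 (Bob): course_id=NULL, no match -> dropped
  - enrollment 5 (Victor): course_id=NULL, no match -> dropped
  - enrollment 6 (Aaron): course_id=2 -> matches Calculus
  - enrollment 7 (George): course_id=1 -> matches Chemistry
  - enrollment 8 (Carol): course_id=1 -> matches Chemistry
  - enrollment 9 (Eve): course_id=2 -> matches Calculus
So 2 of 9 rows are dropped.

SQL:
SELECT a.student, b.title AS course
FROM enrollments a
INNER JOIN courses b ON a.course_id = b.id

Result:
student | course       
--------+--------------
Tina    | Chemistry    
Helen   | Discrete Math
Zoe     | Calculus     
Aaron   | Calculus     
George  | Chemistry    
Carol   | Chemistry    
Eve     | Calculus     


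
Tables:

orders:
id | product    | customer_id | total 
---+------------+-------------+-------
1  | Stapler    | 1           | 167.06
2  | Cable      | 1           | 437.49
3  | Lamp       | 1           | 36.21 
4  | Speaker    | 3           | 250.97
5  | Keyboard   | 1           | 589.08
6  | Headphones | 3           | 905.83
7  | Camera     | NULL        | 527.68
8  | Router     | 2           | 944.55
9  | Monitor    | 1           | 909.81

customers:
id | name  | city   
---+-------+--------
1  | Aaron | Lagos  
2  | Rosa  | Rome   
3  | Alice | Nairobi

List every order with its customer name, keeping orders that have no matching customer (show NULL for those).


LEFT JOIN keeps every row from orders (the left table); where customer_id has no match in customers, the customer columns become NULL. Walk through each order:
  - order 1 (Stapler): customer_id=1 -> matches Aaron
  - order 2 (Cable): customer_id=1 -> matches Aaron
  - order 3 (Lamp): customer_id=1 -> matches Aaron
  - order 4 (Speaker): customer_id=3 -> matches Alice
  - order 5 (Keyboard): customer_id=1 -> matches Aaron
  - order 6 (Headphones): customer_id=3 -> matches Alice
  - order 7 (Camera): customer_id=NULL, no match -> kept with NULL
  - order 8 (Router): customer_id=2 -> matches Rosa
  - order 9 (Monitor): customer_id=1 -> matches Aaron
All 9 rows appear; 1 has NULL customer.

SQL:
SELECT a.product, b.name AS customer
FROM orders a
LEFT JOIN customers b ON a.customer_id = b.id

Result:
product    | customer
-----------+---------
Stapler    | Aaron   
Cable      | Aaron   
Lamp       | Aaron   
Speaker    | Alice   
Keyboard   | Aaron   
Headphones | Alice   
Camera     | NULL    
Router     | Rosa    
Monitor    | Aaron   


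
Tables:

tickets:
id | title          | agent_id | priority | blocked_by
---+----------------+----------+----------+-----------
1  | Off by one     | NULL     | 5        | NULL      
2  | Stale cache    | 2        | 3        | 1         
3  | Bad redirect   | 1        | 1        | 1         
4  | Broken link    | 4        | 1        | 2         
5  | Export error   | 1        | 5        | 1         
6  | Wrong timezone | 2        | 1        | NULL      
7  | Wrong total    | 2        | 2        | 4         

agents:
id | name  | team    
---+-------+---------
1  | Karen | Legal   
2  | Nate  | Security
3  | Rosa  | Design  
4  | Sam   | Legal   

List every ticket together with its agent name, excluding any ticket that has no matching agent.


INNER JOIN keeps only tickets rows whose agent_id matches an id in agents. Walk through each ticket:
  - ticket 1 (Off by one): agent_id=NULL, no match -> dropped
  - ticket 2 (Stale cache): agent_id=2 -> matches Nate
  - ticket 3 (Bad redirect): agent_id=1 -> matches Karen
  - ticket 4 (Broken link): agent_id=4 -> matches Sam
  - ticket 5 (Export error): agent_id=1 -> matches Karen
  - ticket 6 (Wrong timezone): agent_id=2 -> matches Nate
  - ticket 7 (Wrong total): agent_id=2 -> matches Nate
So 1 of 7 rows is dropped.

SQL:
SELECT a.title, b.name AS agent
FROM tickets a
INNER JOIN agents b ON a.agent_id = b.id

Result:
title          | agent
---------------+------
Stale cache    | Nate 
Bad redirect   | Karen
Broken link    | Sam  
Export error   | Karen
Wrong timezone | Nate 
Wrong total    | Nate 


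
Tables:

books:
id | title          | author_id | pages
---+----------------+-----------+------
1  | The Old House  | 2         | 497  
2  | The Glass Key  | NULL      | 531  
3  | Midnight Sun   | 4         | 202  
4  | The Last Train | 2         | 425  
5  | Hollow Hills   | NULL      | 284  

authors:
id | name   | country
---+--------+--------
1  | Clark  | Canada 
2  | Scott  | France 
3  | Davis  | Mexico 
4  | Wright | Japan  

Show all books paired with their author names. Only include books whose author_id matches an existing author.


INNER JOIN keeps only books rows whose author_id matches an id in authors. Walk through each book:
  - book 1 (The Old House): author_id=2 -> matches Scott
  - book 2 (The Glass Key): author_id=NULL, no match -> dropped
  - book 3 (Midnight Sun): author_id=4 -> matches Wright
  - book 4 (The Last Train): author_id=2 -> matches Scott
  - book 5 (Hollow Hills): author_id=NULL, no match -> dropped
So 2 of 5 rows are dropped.

SQL:
SELECT a.title, b.name AS author
FROM books a
INNER JOIN authors b ON a.author_id = b.id

Result:
title          | author
---------------+-------
The Old House  | Scott 
Midnight Sun   | Wright
The Last Train | Scott 


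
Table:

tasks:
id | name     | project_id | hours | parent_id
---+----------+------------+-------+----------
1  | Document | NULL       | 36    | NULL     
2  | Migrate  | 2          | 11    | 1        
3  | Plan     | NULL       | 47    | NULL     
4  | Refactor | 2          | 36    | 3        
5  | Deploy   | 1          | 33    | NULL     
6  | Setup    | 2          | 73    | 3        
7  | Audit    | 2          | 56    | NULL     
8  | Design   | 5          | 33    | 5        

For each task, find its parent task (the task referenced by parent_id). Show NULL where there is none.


This is a self-join: tasks is joined to a second copy of itself, matching each row's parent_id to another row's id. Use LEFT JOIN so rows with parent_id=NULL are kept.
  - task 1 (Document): parent_id=NULL -> NULL
  - task 2 (Migrate): parent_id=1 -> Document
  - task 3 (Plan): parent_id=NULL -> NULL
  - task 4 (Refactor): parent_id=3 -> Plan
  - task 5 (Deploy): parent_id=NULL -> NULL
  - task 6 (Setup): parent_id=3 -> Plan
  - task 7 (Audit): parent_id=NULL -> NULL
  - task 8 (Design): parent_id=5 -> Deploy

SQL:
SELECT a.name AS item, b.name AS parent
FROM tasks a
LEFT JOIN tasks b ON a.parent_id = b.id

Result:
item     | parent  
---------+---------
Document | NULL    
Migrate  | Document
Plan     | NULL    
Refactor | Plan    
Deploy   | NULL    
Setup    | Plan    
Audit    | NULL    
Design   | Deploy  


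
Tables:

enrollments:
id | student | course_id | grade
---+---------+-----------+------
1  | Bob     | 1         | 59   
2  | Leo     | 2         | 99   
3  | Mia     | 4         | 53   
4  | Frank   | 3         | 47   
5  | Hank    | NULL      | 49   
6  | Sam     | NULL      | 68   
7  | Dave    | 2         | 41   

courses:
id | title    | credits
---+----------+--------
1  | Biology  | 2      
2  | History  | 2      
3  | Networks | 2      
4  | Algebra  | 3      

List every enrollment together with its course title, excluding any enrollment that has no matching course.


INNER JOIN keeps only enrollments rows whose course_id matches an id in courses. Walk through each enrollment:
  - enrollment 1 (Bob): course_id=1 -> matches Biology
  - enrollment 2 (Leo): course_id=2 -> matches History
  - enrollment 3 (Mia): course_id=4 -> matches Algebra
  - enrollment 4 (Frank): course_id=3 -> matches Networks
  - enrollment 5 (Hank): course_id=NULL, no match -> dropped
  - enrollment 6 (Sam): course_id=NULL, no match -> dropped
  - enrollment 7 (Dave): course_id=2 -> matches History
So 2 of 7 rows are dropped.

SQL:
SELECT a.student, b.title AS course
FROM enrollments a
INNER JOIN courses b ON a.course_id = b.id

Result:
student | course  
--------+---------
Bob     | Biology 
Leo     | History 
Mia     | Algebra 
Frank   | Networks
Dave    | History 


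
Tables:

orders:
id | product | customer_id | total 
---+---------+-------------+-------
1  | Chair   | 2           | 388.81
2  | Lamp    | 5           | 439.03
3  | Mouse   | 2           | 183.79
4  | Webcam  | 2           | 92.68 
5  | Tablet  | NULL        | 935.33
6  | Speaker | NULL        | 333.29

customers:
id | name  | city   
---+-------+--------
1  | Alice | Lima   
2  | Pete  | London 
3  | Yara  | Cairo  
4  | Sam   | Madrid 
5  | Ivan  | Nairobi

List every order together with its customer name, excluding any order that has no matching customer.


INNER JOIN keeps only orders rows whose customer_id matches an id in customers. Walk through each order:
  - order 1 (Chair): customer_id=2 -> matches Pete
  - order 2 (Lamp): customer_id=5 -> matches Ivan
  - order 3 (Mouse): customer_id=2 -> matches Pete
  - order 4 (Webcam): customer_id=2 -> matches Pete
  - order 5 (Tablet): customer_id=NULL, no match -> dropped
  - order 6 (Speaker): customer_id=NULL, no match -> dropped
So 2 of 6 rows are dropped.

SQL:
SELECT a.product, b.name AS customer
FROM orders a
INNER JOIN customers b ON a.customer_id = b.id

Result:
product | customer
--------+---------
Chair   | Pete    
Lamp    | Ivan    
Mouse   | Pete    
Webcam  | Pete    


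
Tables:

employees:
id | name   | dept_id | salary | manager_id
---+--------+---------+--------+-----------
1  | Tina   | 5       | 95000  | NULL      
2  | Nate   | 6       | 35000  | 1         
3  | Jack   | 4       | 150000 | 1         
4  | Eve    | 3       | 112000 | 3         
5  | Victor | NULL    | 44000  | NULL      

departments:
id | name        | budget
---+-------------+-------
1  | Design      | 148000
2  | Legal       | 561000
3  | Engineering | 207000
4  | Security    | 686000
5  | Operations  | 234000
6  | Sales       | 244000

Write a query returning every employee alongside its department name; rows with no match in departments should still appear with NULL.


LEFT JOIN keeps every row from employees (the left table); where dept_id has no match in departments, the department columns become NULL. Walk through each employee:
  - employee 1 (Tina): dept_id=5 -> matches Operations
  - employee 2 (Nate): dept_id=6 -> matches Sales
  - employee 3 (Jack): dept_id=4 -> matches Security
  - employee 4 (Eve): dept_id=3 -> matches Engineering
  - employee 5 (Victor): dept_id=NULL, no match -> kept with NULL
All 5 rows appear; 1 has NULL department.

SQL:
SELECT a.name, b.name AS department
FROM employees a
LEFT JOIN departments b ON a.dept_id = b.id

Result:
name   | department 
-------+------------
Tina   | Operations 
Nate   | Sales      
Jack   | Security   
Eve    | Engineering
Victor | NULL       


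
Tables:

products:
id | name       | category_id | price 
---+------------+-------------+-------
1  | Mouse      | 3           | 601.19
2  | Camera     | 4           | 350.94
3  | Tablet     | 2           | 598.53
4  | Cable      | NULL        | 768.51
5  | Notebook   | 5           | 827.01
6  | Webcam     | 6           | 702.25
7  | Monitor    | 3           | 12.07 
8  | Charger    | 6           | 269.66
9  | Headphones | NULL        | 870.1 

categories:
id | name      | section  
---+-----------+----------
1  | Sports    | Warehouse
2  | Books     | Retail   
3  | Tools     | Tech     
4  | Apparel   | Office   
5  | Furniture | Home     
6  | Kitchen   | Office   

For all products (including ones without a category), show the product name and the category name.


LEFT JOIN keeps every row from products (the left table); where category_id has no match in categories, the category columns become NULL. Walk through each product:
  - product 1 (Mouse): category_id=3 -> matches Tools
  - product 2 (Camera): category_id=4 -> matches Apparel
  - product 3 (Tablet): category_id=2 -> matches Books
  - product 4 (Cable): category_id=NULL, no match -> kept with NULL
  - product 5 (Notebook): category_id=5 -> matches Furniture
  - product 6 (Webcam): category_id=6 -> matches Kitchen
  - product 7 (Monitor): category_id=3 -> matches Tools
  - product 8 (Charger): category_id=6 -> matches Kitchen
  - product 9 (Headphones): category_id=NULL, no match -> kept with NULL
All 9 rows appear; 2 have NULL category.

SQL:
SELECT a.name, b.name AS category
FROM products a
LEFT JOIN categories b ON a.category_id = b.id

Result:
name       | category 
-----------+----------
Mouse      | Tools    
Camera     | Apparel  
Tablet     | Books    
Cable      | NULL     
Notebook   | Furniture
Webcam     | Kitchen  
Monitor    | Tools    
Charger    | Kitchen  
Headphones | NULL     


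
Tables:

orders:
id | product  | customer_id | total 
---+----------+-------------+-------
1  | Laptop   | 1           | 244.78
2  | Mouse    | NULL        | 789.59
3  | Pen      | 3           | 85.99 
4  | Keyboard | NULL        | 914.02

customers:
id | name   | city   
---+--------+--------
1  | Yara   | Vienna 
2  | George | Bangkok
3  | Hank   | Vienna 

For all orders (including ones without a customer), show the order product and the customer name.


LEFT JOIN keeps every row from orders (the left table); where customer_id has no match in customers, the customer columns become NULL. Walk through each order:
  - order 1 (Laptop): customer_id=1 -> matches Yara
  - order 2 (Mouse): customer_id=NULL, no match -> kept with NULL
  - order 3 (Pen): customer_id=3 -> matches Hank
  - order 4 (Keyboard): customer_id=NULL, no match -> kept with NULL
All 4 rows appear; 2 have NULL customer.

SQL:
SELECT a.product, b.name AS customer
FROM orders a
LEFT JOIN customers b ON a.customer_id = b.id

Result:
product  | customer
---------+---------
Laptop   | Yara    
Mouse    | NULL    
Pen      | Hank    
Keyboard | NULL    


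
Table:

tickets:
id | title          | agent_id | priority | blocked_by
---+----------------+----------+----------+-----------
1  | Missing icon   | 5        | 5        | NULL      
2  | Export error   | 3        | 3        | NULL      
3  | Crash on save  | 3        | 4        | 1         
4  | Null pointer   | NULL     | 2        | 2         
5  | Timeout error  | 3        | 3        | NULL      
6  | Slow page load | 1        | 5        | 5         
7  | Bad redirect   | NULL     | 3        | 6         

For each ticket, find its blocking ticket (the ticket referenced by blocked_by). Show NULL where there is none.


This is a self-join: tickets is joined to a second copy of itself, matching each row's blocked_by to another row's id. Use LEFT JOIN so rows with blocked_by=NULL are kept.
  - ticket 1 (Missing icon): blocked_by=NULL -> NULL
  - ticket 2 (Export error): blocked_by=NULL -> NULL
  - ticket 3 (Crash on save): blocked_by=1 -> Missing icon
  - ticket 4 (Null pointer): blocked_by=2 -> Export error
  - ticket 5 (Timeout error): blocked_by=NULL -> NULL
  - ticket 6 (Slow page load): blocked_by=5 -> Timeout error
  - ticket 7 (Bad redirect): blocked_by=6 -> Slow page load

SQL:
SELECT a.title AS item, b.title AS blocked_by
FROM tickets a
LEFT JOIN tickets b ON a.blocked_by = b.id

Result:
item           | blocked_by    
---------------+---------------
Missing icon   | NULL          
Export error   | NULL          
Crash on save  | Missing icon  
Null pointer   | Export error  
Timeout error  | NULL          
Slow page load | Timeout error 
Bad redirect   | Slow page load
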